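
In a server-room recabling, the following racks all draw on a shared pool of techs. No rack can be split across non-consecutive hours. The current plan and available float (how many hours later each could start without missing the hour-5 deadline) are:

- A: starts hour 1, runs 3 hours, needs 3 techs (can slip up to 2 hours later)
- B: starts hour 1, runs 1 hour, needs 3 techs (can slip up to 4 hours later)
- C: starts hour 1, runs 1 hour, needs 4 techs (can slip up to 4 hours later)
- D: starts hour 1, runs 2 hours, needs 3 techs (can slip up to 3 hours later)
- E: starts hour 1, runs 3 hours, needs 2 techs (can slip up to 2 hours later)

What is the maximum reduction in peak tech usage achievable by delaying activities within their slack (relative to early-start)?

Early-start peak: h1:15  h2:8  h3:5  h4:0  h5:0 ⇒ 15.
Leveled (A@1, B@4, C@5, D@1, E@3): h1:6  h2:6  h3:5  h4:5  h5:6 ⇒ 6.
Reduction 15 − 6 = 9.

9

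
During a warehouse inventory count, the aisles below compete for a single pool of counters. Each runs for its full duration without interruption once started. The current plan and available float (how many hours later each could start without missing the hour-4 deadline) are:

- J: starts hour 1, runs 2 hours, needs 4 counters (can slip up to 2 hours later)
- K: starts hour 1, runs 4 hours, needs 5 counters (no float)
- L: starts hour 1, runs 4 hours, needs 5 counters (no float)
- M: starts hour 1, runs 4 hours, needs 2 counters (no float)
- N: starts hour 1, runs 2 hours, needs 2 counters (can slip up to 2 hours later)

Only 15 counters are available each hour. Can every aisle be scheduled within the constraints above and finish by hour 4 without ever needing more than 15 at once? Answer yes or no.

The minimum achievable peak is 16; 15 < 16, so no feasible schedule stays within the cap.

no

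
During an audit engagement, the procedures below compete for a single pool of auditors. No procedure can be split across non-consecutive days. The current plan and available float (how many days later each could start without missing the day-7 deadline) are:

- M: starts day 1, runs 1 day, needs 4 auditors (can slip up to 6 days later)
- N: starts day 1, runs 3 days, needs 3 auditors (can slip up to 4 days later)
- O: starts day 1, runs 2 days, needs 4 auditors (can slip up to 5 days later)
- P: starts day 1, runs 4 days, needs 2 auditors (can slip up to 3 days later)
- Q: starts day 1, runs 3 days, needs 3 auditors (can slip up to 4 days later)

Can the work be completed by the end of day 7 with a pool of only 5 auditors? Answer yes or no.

no

Total auditor-days = 38; over 7 days the average is 38/7 > 5, so some day must exceed 5.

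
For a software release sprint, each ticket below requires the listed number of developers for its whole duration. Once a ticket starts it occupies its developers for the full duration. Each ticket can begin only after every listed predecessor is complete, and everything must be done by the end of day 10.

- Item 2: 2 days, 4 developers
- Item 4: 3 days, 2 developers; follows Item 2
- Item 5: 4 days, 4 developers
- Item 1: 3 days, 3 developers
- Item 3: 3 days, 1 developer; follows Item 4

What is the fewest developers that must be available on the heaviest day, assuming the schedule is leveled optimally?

5

Early-start (Item 2@1, Item 4@3, Item 5@1, Item 1@1, Item 3@6) gives peak 11: d1:11  d2:11  d3:9  d4:6  d5:2  d6:1  d7:1  d8:1  d9:0  d10:0.
Shift Item 5→6, Item 1→3.
Schedule Item 2@1, Item 4@3, Item 5@6, Item 1@3, Item 3@6: d1:4  d2:4  d3:5  d4:5  d5:5  d6:5  d7:5  d8:5  d9:4  d10:0 — peak 5.
Total developer-days = 42 over 10 days ⇒ peak ≥ ⌈42/10⌉ = 5, so 5 is optimal.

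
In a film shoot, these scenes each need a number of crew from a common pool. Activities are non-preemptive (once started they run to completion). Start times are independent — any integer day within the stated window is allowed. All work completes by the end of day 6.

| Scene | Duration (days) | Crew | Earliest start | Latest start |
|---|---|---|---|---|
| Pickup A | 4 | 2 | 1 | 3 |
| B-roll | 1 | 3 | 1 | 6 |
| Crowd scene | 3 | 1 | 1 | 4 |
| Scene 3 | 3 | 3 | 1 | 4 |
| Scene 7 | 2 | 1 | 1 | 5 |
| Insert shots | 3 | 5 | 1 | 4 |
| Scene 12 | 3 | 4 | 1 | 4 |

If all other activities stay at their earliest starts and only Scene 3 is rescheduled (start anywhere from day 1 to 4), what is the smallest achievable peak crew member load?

16

Scene 3@1: d1:19  d2:16  d3:15  d4:2  d5:0  d6:0 → peak 19
Scene 3@2: d1:16  d2:16  d3:15  d4:5  d5:0  d6:0 → peak 16
Scene 3@3: d1:16  d2:13  d3:15  d4:5  d5:3  d6:0 → peak 16
Scene 3@4: d1:16  d2:13  d3:12  d4:5  d5:3  d6:3 → peak 16
Best is Scene 3@2, peak 16.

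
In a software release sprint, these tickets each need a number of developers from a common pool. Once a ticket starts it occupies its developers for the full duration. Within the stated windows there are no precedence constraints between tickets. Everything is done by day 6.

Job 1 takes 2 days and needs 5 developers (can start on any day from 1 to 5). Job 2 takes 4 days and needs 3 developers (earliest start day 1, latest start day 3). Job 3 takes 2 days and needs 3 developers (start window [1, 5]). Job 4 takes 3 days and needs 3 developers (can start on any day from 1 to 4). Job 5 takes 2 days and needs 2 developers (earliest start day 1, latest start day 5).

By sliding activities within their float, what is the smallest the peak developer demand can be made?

8

Early-start (Job 1@1, Job 2@1, Job 3@1, Job 4@1, Job 5@1) gives peak 16: d1:16  d2:16  d3:6  d4:3  d5:0  d6:0.
Shift Job 3→5, Job 4→3, Job 5→3.
Schedule Job 1@1, Job 2@1, Job 3@5, Job 4@3, Job 5@3: d1:8  d2:8  d3:8  d4:8  d5:6  d6:3 — peak 8.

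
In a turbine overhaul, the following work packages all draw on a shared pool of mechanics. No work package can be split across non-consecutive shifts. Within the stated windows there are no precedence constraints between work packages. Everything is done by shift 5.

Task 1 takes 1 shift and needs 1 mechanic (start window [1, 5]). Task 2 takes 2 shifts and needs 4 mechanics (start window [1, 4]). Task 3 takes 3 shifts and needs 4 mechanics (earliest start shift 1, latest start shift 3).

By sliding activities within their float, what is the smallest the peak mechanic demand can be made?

5

Early-start (Task 1@1, Task 2@1, Task 3@1) gives peak 9: s1:9  s2:8  s3:4  s4:0  s5:0.
Shift Task 3→3.
Schedule Task 1@1, Task 2@1, Task 3@3: s1:5  s2:4  s3:4  s4:4  s5:4 — peak 5.
Total mechanic-shifts = 21 over 5 shifts ⇒ peak ≥ ⌈21/5⌉ = 5, so 5 is optimal.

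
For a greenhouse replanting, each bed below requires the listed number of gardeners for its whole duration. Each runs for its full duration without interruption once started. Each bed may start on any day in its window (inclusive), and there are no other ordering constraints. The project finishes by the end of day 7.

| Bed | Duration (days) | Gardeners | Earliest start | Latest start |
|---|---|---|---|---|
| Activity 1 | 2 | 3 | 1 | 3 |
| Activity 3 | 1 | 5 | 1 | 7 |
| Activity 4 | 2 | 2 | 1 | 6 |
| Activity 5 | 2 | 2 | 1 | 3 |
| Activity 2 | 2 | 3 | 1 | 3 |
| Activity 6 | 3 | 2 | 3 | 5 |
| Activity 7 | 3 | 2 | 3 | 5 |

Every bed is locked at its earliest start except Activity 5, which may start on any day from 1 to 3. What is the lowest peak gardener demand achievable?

Activity 5@1: d1:15  d2:10  d3:4  d4:4  d5:4  d6:0  d7:0 → peak 15
Activity 5@2: d1:13  d2:10  d3:6  d4:4  d5:4  d6:0  d7:0 → peak 13
Activity 5@3: d1:13  d2:8  d3:6  d4:6  d5:4  d6:0  d7:0 → peak 13
Best is Activity 5@2, peak 13.

13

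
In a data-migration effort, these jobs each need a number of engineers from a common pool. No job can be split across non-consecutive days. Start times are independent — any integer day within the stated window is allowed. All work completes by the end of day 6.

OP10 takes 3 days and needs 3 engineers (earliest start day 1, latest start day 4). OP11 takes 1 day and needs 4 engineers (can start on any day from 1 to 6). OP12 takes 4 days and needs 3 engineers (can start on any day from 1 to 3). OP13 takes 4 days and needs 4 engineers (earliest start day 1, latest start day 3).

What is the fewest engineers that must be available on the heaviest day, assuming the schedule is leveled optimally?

Early-start (OP10@1, OP11@1, OP12@1, OP13@1) gives peak 14: d1:14  d2:10  d3:10  d4:7  d5:0  d6:0.
Shift OP13→2.
Schedule OP10@1, OP11@1, OP12@1, OP13@2: d1:10  d2:10  d3:10  d4:7  d5:4  d6:0 — peak 10.

10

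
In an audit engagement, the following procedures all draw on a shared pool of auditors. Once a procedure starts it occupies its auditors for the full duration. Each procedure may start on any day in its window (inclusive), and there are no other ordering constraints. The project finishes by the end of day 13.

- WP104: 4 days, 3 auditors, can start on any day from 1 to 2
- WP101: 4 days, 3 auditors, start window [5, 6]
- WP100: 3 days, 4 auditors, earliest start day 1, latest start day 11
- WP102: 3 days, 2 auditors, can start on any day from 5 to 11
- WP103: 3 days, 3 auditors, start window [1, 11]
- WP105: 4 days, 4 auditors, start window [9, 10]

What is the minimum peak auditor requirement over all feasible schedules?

Early-start (WP104@1, WP101@5, WP100@1, WP102@5, WP103@1, WP105@9) gives peak 10: d1:10  d2:10  d3:10  d4:3  d5:5  d6:5  d7:5  d8:3  d9:4  d10:4  d11:4  d12:4  d13:0.
Shift WP103→8.
Schedule WP104@1, WP101@5, WP100@1, WP102@5, WP103@8, WP105@9: d1:7  d2:7  d3:7  d4:3  d5:5  d6:5  d7:5  d8:6  d9:7  d10:7  d11:4  d12:4  d13:0 — peak 7.

7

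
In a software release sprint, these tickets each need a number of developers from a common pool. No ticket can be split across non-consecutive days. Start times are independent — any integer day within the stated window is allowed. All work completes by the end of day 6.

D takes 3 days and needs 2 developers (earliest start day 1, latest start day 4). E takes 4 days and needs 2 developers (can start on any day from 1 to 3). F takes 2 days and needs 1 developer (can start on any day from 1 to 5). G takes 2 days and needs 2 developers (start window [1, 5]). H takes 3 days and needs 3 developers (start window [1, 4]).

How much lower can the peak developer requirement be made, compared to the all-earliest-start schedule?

5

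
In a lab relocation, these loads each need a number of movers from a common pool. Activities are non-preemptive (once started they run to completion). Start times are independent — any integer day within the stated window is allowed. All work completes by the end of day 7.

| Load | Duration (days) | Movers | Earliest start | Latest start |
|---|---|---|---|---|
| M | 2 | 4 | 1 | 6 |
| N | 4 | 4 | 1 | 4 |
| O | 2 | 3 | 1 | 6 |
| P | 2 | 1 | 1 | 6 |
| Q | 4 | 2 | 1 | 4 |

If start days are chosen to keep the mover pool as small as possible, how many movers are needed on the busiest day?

7

Early-start (M@1, N@1, O@1, P@1, Q@1) gives peak 14: d1:14  d2:14  d3:6  d4:6  d5:0  d6:0  d7:0.
Shift N→3, P→3, Q→3.
Schedule M@1, N@3, O@1, P@3, Q@3: d1:7  d2:7  d3:7  d4:7  d5:6  d6:6  d7:0 — peak 7.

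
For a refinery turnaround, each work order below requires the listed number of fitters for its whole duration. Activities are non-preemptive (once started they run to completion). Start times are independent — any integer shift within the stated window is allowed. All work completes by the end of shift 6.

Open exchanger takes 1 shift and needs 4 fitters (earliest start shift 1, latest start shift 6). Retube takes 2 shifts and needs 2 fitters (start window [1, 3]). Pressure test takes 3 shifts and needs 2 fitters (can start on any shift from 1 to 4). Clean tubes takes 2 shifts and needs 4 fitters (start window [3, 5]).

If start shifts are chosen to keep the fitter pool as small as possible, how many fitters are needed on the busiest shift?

4

Early-start (Open exchanger@1, Retube@1, Pressure test@1, Clean tubes@3) gives peak 8: s1:8  s2:4  s3:6  s4:4  s5:0  s6:0.
Shift Retube→2, Pressure test→2, Clean tubes→5.
Schedule Open exchanger@1, Retube@2, Pressure test@2, Clean tubes@5: s1:4  s2:4  s3:4  s4:2  s5:4  s6:4 — peak 4.
Total fitter-shifts = 22 over 6 shifts ⇒ peak ≥ ⌈22/6⌉ = 4, so 4 is optimal.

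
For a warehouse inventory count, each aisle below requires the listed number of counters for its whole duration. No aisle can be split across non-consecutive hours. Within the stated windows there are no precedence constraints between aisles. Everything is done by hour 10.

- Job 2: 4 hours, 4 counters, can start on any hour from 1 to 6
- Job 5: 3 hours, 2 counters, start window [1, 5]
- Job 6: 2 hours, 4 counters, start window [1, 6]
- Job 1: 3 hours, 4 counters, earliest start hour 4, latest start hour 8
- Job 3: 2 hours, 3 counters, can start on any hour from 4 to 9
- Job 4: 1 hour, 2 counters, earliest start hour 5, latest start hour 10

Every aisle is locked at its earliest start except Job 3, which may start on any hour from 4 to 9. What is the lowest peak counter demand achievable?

10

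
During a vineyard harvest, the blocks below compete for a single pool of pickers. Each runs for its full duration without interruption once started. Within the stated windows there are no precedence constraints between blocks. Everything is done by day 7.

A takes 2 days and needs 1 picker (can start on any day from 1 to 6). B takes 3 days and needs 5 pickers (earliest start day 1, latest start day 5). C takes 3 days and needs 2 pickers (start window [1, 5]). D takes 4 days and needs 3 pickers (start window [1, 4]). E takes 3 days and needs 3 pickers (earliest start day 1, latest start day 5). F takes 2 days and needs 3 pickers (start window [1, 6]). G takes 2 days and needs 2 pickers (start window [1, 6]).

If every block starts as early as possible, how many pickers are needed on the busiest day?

19

Early-start schedule: A@1, B@1, C@1, D@1, E@1, F@1, G@1.
Load per day: day 1: 19, day 2: 19, day 3: 13, day 4: 3, day 5: 0, day 6: 0, day 7: 0.
Peak is 19.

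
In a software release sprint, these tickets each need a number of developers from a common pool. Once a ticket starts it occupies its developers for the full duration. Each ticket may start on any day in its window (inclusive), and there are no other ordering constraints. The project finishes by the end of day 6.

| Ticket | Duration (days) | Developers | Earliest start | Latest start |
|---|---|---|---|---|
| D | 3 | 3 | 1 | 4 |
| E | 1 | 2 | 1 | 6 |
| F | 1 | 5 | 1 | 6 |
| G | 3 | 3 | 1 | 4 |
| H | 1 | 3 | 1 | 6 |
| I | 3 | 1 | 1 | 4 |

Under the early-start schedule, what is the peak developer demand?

Early-start schedule: D@1, E@1, F@1, G@1, H@1, I@1.
Load per day: day 1: 17, day 2: 7, day 3: 7, day 4: 0, day 5: 0, day 6: 0.
Peak is 17.

17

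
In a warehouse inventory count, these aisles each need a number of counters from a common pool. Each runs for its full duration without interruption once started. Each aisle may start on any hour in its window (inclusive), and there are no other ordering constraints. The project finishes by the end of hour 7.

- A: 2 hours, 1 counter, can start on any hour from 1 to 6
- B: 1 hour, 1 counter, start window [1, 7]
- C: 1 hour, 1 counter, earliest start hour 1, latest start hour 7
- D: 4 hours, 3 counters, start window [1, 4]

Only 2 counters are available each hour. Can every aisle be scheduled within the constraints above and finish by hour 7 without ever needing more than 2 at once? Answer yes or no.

no

Total counter-hours = 16; over 7 hours the average is 16/7 > 2, so some hour must exceed 2.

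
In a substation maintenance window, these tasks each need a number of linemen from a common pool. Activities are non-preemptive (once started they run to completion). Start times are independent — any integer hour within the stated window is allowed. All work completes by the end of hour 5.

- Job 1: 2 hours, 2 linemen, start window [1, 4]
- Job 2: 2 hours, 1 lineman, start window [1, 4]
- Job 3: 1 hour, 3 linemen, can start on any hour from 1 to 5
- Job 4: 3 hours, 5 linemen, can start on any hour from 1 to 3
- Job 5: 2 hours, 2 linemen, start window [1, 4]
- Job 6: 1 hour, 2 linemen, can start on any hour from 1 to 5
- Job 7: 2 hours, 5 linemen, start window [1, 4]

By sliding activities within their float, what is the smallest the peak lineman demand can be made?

9

Early-start (Job 1@1, Job 2@1, Job 3@1, Job 4@1, Job 5@1, Job 6@1, Job 7@1) gives peak 20: h1:20  h2:15  h3:5  h4:0  h5:0.
Shift Job 3→3, Job 5→4, Job 6→4, Job 7→4.
Schedule Job 1@1, Job 2@1, Job 3@3, Job 4@1, Job 5@4, Job 6@4, Job 7@4: h1:8  h2:8  h3:8  h4:9  h5:7 — peak 9.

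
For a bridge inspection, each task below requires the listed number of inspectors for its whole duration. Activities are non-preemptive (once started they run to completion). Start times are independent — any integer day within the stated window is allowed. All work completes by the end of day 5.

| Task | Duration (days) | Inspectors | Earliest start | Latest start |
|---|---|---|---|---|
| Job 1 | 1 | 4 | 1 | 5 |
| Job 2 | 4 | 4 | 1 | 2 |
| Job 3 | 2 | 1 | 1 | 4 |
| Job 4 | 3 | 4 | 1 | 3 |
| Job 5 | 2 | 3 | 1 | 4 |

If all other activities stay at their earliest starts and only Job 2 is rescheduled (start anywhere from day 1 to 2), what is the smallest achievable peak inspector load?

Job 2@1: d1:16  d2:12  d3:8  d4:4  d5:0 → peak 16
Job 2@2: d1:12  d2:12  d3:8  d4:4  d5:4 → peak 12
Best is Job 2@2, peak 12.

12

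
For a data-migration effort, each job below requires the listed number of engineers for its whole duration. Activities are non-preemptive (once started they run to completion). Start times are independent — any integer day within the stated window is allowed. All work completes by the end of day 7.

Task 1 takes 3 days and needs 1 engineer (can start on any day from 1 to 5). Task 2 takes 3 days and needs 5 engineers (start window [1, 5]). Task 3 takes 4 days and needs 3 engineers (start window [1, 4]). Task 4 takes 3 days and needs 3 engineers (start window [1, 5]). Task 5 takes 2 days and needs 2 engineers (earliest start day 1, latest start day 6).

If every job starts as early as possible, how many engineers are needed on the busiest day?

Early-start schedule: Task 1@1, Task 2@1, Task 3@1, Task 4@1, Task 5@1.
Load per day: day 1: 14, day 2: 14, day 3: 12, day 4: 3, day 5: 0, day 6: 0, day 7: 0.
Peak is 14.

14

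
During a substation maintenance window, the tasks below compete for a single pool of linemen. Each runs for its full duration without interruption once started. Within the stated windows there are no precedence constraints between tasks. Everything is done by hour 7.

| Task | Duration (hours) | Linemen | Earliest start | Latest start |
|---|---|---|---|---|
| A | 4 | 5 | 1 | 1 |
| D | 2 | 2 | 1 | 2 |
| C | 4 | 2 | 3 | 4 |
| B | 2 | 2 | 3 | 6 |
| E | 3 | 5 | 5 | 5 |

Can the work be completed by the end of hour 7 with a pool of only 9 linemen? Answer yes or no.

yes

Schedule A@1, D@1, C@3, B@3, E@5: h1:7  h2:7  h3:9  h4:9  h5:7  h6:7  h7:5 — peak 9 ≤ 9.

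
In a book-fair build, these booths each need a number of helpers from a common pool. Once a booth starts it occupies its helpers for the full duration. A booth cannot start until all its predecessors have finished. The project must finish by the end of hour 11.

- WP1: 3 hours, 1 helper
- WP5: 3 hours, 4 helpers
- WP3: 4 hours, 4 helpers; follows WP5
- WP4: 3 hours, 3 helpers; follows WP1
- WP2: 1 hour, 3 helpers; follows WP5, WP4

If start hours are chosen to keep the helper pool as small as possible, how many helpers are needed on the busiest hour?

Early-start (WP1@1, WP5@1, WP3@4, WP4@4, WP2@7) gives peak 7: h1:5  h2:5  h3:5  h4:7  h5:7  h6:7  h7:7  h8:0  h9:0  h10:0  h11:0.
Shift WP4→8, WP2→11.
Schedule WP1@1, WP5@1, WP3@4, WP4@8, WP2@11: h1:5  h2:5  h3:5  h4:4  h5:4  h6:4  h7:4  h8:3  h9:3  h10:3  h11:3 — peak 5.

5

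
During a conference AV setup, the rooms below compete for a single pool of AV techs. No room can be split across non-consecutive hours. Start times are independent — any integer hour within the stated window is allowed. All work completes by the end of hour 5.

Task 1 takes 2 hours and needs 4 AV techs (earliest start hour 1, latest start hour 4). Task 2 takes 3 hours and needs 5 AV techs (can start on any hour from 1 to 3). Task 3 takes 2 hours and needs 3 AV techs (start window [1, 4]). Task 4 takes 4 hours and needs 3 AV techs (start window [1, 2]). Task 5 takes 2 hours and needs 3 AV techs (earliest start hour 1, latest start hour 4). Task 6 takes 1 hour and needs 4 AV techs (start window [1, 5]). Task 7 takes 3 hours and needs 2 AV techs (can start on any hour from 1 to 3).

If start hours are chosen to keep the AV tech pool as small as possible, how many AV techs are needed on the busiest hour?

12

Early-start (Task 1@1, Task 2@1, Task 3@1, Task 4@1, Task 5@1, Task 6@1, Task 7@1) gives peak 24: h1:24  h2:20  h3:10  h4:3  h5:0.
Shift Task 3→4, Task 5→4, Task 6→5, Task 7→3.
Schedule Task 1@1, Task 2@1, Task 3@4, Task 4@1, Task 5@4, Task 6@5, Task 7@3: h1:12  h2:12  h3:10  h4:11  h5:12 — peak 12.
Total AV tech-hours = 57 over 5 hours ⇒ peak ≥ ⌈57/5⌉ = 12, so 12 is optimal.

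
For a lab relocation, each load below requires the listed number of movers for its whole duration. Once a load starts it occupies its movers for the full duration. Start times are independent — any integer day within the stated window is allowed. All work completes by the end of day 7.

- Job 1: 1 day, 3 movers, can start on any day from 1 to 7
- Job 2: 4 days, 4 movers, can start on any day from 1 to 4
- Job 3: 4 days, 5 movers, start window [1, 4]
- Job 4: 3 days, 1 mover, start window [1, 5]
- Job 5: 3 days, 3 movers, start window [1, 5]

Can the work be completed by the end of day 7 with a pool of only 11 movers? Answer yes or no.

Schedule Job 1@1, Job 2@1, Job 3@2, Job 4@5, Job 5@5: d1:7  d2:9  d3:9  d4:9  d5:9  d6:4  d7:4 — peak 9 ≤ 11.

yes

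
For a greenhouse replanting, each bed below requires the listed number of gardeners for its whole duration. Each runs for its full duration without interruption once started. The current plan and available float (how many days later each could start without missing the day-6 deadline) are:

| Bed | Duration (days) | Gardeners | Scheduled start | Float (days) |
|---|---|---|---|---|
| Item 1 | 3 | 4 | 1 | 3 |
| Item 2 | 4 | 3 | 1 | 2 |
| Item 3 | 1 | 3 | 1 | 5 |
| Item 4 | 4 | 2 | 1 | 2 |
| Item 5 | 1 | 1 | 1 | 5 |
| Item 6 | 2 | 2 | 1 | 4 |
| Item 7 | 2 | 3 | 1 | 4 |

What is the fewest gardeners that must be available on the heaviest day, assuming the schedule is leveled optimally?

9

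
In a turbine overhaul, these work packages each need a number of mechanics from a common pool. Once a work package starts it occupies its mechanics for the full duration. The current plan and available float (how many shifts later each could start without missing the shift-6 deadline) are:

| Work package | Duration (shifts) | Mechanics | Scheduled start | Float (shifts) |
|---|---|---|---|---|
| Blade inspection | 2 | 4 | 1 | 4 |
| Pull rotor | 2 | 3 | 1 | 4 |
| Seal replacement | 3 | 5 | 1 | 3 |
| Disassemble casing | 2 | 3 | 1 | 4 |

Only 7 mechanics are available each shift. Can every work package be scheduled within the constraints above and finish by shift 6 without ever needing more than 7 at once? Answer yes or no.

no

The minimum achievable peak is 8; 7 < 8, so no feasible schedule stays within the cap.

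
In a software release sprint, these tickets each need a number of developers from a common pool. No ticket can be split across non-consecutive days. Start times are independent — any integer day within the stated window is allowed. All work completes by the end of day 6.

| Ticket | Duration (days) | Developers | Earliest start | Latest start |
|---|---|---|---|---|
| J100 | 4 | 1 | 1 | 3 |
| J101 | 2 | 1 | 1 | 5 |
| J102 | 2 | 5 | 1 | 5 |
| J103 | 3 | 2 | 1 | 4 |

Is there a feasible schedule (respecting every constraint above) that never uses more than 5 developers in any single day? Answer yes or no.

yes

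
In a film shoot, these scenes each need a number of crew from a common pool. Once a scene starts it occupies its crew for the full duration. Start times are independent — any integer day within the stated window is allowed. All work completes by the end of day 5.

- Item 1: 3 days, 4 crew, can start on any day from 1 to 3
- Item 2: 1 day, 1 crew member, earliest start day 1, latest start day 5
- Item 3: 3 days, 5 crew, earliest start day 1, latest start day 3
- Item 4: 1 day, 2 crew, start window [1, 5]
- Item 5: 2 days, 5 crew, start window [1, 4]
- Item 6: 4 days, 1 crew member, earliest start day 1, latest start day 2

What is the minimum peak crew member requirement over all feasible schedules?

Early-start (Item 1@1, Item 2@1, Item 3@1, Item 4@1, Item 5@1, Item 6@1) gives peak 18: d1:18  d2:15  d3:10  d4:1  d5:0.
Shift Item 4→4, Item 5→4, Item 6→2.
Schedule Item 1@1, Item 2@1, Item 3@1, Item 4@4, Item 5@4, Item 6@2: d1:10  d2:10  d3:10  d4:8  d5:6 — peak 10.

10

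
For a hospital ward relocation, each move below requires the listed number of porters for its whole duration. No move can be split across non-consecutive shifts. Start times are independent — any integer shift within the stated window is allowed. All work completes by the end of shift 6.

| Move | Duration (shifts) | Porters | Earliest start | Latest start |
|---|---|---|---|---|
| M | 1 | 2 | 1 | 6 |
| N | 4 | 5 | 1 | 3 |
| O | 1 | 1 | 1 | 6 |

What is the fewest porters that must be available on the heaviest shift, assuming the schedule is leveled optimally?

Early-start (M@1, N@1, O@1) gives peak 8: s1:8  s2:5  s3:5  s4:5  s5:0  s6:0.
Shift N→2.
Schedule M@1, N@2, O@1: s1:3  s2:5  s3:5  s4:5  s5:5  s6:0 — peak 5.

5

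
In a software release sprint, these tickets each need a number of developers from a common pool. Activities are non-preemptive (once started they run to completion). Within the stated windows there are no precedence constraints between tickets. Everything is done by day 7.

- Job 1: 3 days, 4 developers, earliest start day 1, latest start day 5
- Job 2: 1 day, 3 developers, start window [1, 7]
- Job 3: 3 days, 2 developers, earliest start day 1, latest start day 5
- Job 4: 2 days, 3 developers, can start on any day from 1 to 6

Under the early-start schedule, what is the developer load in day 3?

At early start, day 3 has: Job 1, Job 3.
Demand: 4 + 2 = 6.

6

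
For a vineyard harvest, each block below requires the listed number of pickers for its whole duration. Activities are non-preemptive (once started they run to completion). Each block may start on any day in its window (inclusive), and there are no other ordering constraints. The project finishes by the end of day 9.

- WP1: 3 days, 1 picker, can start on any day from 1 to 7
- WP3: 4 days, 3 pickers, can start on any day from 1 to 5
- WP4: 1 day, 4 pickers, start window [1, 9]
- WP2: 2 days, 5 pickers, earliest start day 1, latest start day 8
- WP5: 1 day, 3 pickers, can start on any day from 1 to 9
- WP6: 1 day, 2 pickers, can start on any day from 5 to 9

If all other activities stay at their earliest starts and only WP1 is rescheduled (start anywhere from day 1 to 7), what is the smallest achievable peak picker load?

15

WP1@1: d1:16  d2:9  d3:4  d4:3  d5:2  d6:0  d7:0  d8:0  d9:0 → peak 16
WP1@2: d1:15  d2:9  d3:4  d4:4  d5:2  d6:0  d7:0  d8:0  d9:0 → peak 15
WP1@3: d1:15  d2:8  d3:4  d4:4  d5:3  d6:0  d7:0  d8:0  d9:0 → peak 15
WP1@4: d1:15  d2:8  d3:3  d4:4  d5:3  d6:1  d7:0  d8:0  d9:0 → peak 15
WP1@5: d1:15  d2:8  d3:3  d4:3  d5:3  d6:1  d7:1  d8:0  d9:0 → peak 15
WP1@6: d1:15  d2:8  d3:3  d4:3  d5:2  d6:1  d7:1  d8:1  d9:0 → peak 15
WP1@7: d1:15  d2:8  d3:3  d4:3  d5:2  d6:0  d7:1  d8:1  d9:1 → peak 15
Best is WP1@2, peak 15.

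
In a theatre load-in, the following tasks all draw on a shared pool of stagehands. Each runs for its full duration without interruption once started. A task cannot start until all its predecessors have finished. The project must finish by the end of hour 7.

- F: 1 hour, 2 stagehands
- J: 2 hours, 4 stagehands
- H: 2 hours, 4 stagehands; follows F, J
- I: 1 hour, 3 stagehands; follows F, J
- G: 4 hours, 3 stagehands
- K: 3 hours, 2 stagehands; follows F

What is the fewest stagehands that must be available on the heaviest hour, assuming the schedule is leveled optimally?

Early-start (F@1, J@1, H@3, I@3, G@1, K@2) gives peak 12: h1:9  h2:9  h3:12  h4:9  h5:0  h6:0  h7:0.
Shift G→4, K→5.
Schedule F@1, J@1, H@3, I@3, G@4, K@5: h1:6  h2:4  h3:7  h4:7  h5:5  h6:5  h7:5 — peak 7.

7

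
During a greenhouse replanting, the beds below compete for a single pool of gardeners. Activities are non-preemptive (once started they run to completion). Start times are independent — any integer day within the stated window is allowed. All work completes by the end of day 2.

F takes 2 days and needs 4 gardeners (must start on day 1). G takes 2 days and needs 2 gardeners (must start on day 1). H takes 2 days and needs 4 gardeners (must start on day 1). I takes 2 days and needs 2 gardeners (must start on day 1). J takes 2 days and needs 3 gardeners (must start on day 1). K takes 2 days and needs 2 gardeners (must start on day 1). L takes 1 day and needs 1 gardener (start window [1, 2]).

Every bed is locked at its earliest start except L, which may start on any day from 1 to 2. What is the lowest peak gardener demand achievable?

18

L@1: d1:18  d2:17 → peak 18
L@2: d1:17  d2:18 → peak 18
Best is L@1, peak 18.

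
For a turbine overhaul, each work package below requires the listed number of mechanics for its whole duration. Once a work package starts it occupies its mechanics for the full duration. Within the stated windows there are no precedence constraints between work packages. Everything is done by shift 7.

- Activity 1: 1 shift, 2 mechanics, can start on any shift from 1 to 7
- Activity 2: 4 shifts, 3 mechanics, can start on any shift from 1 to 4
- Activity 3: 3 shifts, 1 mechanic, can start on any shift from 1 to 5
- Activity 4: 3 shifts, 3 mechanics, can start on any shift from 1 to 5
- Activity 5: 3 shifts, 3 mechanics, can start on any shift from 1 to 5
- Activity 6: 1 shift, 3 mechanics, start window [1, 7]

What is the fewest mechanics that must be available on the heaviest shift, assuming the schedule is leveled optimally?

6

Early-start (Activity 1@1, Activity 2@1, Activity 3@1, Activity 4@1, Activity 5@1, Activity 6@1) gives peak 15: s1:15  s2:10  s3:10  s4:3  s5:0  s6:0  s7:0.
Shift Activity 4→4, Activity 5→5, Activity 6→7.
Schedule Activity 1@1, Activity 2@1, Activity 3@1, Activity 4@4, Activity 5@5, Activity 6@7: s1:6  s2:4  s3:4  s4:6  s5:6  s6:6  s7:6 — peak 6.
Total mechanic-shifts = 38 over 7 shifts ⇒ peak ≥ ⌈38/7⌉ = 6, so 6 is optimal.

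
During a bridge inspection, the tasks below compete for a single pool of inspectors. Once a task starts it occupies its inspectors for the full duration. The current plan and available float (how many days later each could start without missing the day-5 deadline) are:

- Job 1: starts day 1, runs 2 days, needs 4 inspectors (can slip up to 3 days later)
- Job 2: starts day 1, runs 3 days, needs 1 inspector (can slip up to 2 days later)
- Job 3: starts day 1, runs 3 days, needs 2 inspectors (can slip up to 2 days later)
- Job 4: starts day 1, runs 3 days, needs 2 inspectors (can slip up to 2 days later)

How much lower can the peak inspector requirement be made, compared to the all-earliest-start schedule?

4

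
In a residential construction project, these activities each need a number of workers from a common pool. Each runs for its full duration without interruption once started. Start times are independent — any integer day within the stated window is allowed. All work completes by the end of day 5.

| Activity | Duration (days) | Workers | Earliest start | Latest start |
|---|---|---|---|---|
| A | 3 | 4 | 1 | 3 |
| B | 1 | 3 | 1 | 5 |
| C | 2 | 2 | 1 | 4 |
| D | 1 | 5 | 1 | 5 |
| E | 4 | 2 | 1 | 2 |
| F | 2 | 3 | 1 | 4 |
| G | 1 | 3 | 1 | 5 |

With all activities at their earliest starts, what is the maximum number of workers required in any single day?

Early-start schedule: A@1, B@1, C@1, D@1, E@1, F@1, G@1.
Load per day: day 1: 22, day 2: 11, day 3: 6, day 4: 2, day 5: 0.
Peak is 22.

22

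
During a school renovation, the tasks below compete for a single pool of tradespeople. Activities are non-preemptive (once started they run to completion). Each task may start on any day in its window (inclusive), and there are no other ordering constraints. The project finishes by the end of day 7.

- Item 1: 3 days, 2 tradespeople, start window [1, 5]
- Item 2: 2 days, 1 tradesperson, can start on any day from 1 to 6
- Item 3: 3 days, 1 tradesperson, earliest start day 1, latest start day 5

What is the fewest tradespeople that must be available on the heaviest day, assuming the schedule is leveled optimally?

Early-start (Item 1@1, Item 2@1, Item 3@1) gives peak 4: d1:4  d2:4  d3:3  d4:0  d5:0  d6:0  d7:0.
Shift Item 2→4, Item 3→4.
Schedule Item 1@1, Item 2@4, Item 3@4: d1:2  d2:2  d3:2  d4:2  d5:2  d6:1  d7:0 — peak 2.
Total tradesperson-days = 11 over 7 days ⇒ peak ≥ ⌈11/7⌉ = 2, so 2 is optimal.

2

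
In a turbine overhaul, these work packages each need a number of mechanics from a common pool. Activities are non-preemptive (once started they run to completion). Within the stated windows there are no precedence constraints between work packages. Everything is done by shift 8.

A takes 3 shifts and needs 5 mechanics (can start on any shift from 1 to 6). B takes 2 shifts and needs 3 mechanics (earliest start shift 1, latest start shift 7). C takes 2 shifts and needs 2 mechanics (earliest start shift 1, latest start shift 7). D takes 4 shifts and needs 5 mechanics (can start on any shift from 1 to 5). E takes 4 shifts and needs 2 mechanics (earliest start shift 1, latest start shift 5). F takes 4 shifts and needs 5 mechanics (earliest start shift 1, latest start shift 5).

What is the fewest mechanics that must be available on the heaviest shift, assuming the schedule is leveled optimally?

10

Early-start (A@1, B@1, C@1, D@1, E@1, F@1) gives peak 22: s1:22  s2:22  s3:17  s4:12  s5:0  s6:0  s7:0  s8:0.
Shift C→3, D→4, F→5.
Schedule A@1, B@1, C@3, D@4, E@1, F@5: s1:10  s2:10  s3:9  s4:9  s5:10  s6:10  s7:10  s8:5 — peak 10.
Total mechanic-shifts = 73 over 8 shifts ⇒ peak ≥ ⌈73/8⌉ = 10, so 10 is optimal.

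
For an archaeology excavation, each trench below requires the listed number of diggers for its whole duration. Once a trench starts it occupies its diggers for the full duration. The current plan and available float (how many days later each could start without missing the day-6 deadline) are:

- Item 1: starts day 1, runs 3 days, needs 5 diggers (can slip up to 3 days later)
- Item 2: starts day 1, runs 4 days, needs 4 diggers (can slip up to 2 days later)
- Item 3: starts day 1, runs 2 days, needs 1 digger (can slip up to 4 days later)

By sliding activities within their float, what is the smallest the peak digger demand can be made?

9

Early-start (Item 1@1, Item 2@1, Item 3@1) gives peak 10: d1:10  d2:10  d3:9  d4:4  d5:0  d6:0.
Shift Item 3→4.
Schedule Item 1@1, Item 2@1, Item 3@4: d1:9  d2:9  d3:9  d4:5  d5:1  d6:0 — peak 9.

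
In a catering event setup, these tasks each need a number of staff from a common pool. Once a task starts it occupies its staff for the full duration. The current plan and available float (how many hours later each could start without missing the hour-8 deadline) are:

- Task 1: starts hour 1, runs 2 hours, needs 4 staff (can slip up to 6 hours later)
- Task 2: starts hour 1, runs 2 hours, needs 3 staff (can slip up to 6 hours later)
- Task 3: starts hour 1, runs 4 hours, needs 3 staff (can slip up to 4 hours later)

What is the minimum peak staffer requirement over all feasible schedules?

Early-start (Task 1@1, Task 2@1, Task 3@1) gives peak 10: h1:10  h2:10  h3:3  h4:3  h5:0  h6:0  h7:0  h8:0.
Shift Task 2→3, Task 3→5.
Schedule Task 1@1, Task 2@3, Task 3@5: h1:4  h2:4  h3:3  h4:3  h5:3  h6:3  h7:3  h8:3 — peak 4.
Total staffer-hours = 26 over 8 hours ⇒ peak ≥ ⌈26/8⌉ = 4, so 4 is optimal.

4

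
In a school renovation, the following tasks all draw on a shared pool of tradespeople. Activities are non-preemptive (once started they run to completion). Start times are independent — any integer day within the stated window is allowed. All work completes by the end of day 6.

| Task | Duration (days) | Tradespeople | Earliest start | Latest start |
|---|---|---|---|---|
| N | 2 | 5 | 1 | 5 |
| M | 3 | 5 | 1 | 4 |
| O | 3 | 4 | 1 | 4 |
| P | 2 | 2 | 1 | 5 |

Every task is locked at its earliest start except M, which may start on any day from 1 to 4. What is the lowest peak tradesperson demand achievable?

M@1: d1:16  d2:16  d3:9  d4:0  d5:0  d6:0 → peak 16
M@2: d1:11  d2:16  d3:9  d4:5  d5:0  d6:0 → peak 16
M@3: d1:11  d2:11  d3:9  d4:5  d5:5  d6:0 → peak 11
M@4: d1:11  d2:11  d3:4  d4:5  d5:5  d6:5 → peak 11
Best is M@3, peak 11.

11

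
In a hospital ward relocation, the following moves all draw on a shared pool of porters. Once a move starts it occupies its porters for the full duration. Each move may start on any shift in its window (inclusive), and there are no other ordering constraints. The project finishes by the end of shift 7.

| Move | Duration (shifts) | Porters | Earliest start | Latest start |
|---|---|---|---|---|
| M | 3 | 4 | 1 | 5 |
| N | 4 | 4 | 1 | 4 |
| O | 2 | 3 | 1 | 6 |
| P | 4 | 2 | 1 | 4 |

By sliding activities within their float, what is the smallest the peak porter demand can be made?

Early-start (M@1, N@1, O@1, P@1) gives peak 13: s1:13  s2:13  s3:10  s4:6  s5:0  s6:0  s7:0.
Shift N→4, P→3.
Schedule M@1, N@4, O@1, P@3: s1:7  s2:7  s3:6  s4:6  s5:6  s6:6  s7:4 — peak 7.

7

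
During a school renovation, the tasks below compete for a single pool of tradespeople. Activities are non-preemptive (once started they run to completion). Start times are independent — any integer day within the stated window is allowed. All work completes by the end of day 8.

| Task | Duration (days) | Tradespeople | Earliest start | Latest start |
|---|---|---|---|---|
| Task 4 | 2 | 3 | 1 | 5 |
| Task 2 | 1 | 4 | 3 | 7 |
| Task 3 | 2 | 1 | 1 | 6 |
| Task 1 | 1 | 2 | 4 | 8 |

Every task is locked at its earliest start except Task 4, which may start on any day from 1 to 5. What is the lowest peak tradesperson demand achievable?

Task 4@1: d1:4  d2:4  d3:4  d4:2  d5:0  d6:0  d7:0  d8:0 → peak 4
Task 4@2: d1:1  d2:4  d3:7  d4:2  d5:0  d6:0  d7:0  d8:0 → peak 7
Task 4@3: d1:1  d2:1  d3:7  d4:5  d5:0  d6:0  d7:0  d8:0 → peak 7
Task 4@4: d1:1  d2:1  d3:4  d4:5  d5:3  d6:0  d7:0  d8:0 → peak 5
Task 4@5: d1:1  d2:1  d3:4  d4:2  d5:3  d6:3  d7:0  d8:0 → peak 4
Best is Task 4@1, peak 4.

4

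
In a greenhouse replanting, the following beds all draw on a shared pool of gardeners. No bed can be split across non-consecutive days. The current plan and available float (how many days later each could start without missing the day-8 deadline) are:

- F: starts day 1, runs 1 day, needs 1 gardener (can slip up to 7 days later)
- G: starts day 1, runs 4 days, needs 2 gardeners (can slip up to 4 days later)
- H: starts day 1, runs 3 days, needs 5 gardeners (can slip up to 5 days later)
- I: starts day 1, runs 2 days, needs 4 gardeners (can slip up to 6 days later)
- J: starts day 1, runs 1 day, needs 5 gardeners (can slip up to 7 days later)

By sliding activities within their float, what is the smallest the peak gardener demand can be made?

6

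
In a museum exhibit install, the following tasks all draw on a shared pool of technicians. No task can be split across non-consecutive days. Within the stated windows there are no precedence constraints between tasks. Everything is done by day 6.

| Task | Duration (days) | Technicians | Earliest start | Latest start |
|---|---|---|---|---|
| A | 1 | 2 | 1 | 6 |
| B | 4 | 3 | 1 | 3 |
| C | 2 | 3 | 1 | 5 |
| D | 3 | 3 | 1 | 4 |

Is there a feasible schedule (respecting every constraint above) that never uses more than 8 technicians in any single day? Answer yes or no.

yes

Schedule A@1, B@1, C@2, D@4: d1:5  d2:6  d3:6  d4:6  d5:3  d6:3 — peak 6 ≤ 8.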